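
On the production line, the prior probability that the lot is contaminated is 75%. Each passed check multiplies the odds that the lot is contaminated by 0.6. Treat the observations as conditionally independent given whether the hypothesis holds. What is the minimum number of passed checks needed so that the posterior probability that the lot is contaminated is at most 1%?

Prior odds = 0.75/0.25 = 3.
Likelihood ratio per passed check = 0.6.
Target odds: 0.01 ÷ 0.99 = 1/99.
Need 3 × 0.6ⁿ ≤ 1/99, i.e. 0.6ⁿ ≤ 1/297.
0.6¹¹ = 177147/48828125 is still above 1/297 but 0.6¹² = 531441/244140625 is at or below it, so n = 12.

12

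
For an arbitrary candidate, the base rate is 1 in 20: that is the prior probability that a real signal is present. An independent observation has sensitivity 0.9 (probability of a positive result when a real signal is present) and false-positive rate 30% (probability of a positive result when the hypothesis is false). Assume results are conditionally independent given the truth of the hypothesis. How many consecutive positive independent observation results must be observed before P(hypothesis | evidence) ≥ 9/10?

Prior odds = 0.05/0.95 = 1/19.
Likelihood ratio of a positive result = 0.9/0.3 = 3.
Target odds: 0.9 ÷ 0.1 = 9.
Require 3ⁿ ≥ 9 ÷ (1/19) = 171.
3⁴ = 81 falls short of 171 but 3⁵ = 243 reaches it, so n = 5.

5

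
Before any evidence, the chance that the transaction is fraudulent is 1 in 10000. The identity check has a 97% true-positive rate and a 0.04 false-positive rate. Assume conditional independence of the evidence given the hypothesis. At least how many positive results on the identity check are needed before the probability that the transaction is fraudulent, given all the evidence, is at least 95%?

4

Prior odds: 0.0001 ÷ 0.9999 = 1/9999.
Likelihood ratio of a positive result = 0.97/0.04 = 24.25.
Target posterior odds = 0.95/0.05 = 19.
Need (1/9999) × 24.25ⁿ ≥ 19, i.e. 24.25ⁿ ≥ 189981.
24.25³ = 912673/64 falls short of 189981 but 24.25⁴ = 88529281/256 reaches it, so n = 4.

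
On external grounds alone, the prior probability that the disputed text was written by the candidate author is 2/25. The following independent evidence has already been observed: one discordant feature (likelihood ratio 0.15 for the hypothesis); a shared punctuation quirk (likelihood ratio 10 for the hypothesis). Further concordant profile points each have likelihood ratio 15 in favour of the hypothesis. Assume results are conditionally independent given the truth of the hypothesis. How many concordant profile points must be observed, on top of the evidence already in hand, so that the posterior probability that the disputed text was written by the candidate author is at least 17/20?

2

Prior odds = 0.08/0.92 = 2/23.
Combined Bayes factor of the evidence already in hand = 0.15 × 10 = 1.5.
Odds after that evidence = (2/23) × 1.5 = 3/23.
Target odds = 0.85/0.15 = 17/3.
Need 15ⁿ ≥ 17/3 ÷ (3/23) = 391/9.
15¹ = 15 falls short of 391/9 but 15² = 225 reaches it, so n = 2.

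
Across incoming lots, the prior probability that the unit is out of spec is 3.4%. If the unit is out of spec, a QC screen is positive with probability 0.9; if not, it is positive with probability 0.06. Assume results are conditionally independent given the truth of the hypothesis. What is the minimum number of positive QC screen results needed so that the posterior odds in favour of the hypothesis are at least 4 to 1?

2

Prior odds: 0.034 ÷ 0.966 = 17/483.
Likelihood ratio of a positive = 0.9/0.06 = 15.
Target odds = 4.
Require 15ⁿ ≥ 4 ÷ (17/483) = 1932/17.
15¹ = 15 falls short of 1932/17 but 15² = 225 reaches it, so n = 2.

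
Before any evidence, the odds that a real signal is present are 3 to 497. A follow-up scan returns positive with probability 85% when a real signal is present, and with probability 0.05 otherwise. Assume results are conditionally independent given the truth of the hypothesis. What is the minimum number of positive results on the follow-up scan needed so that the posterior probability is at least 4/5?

Prior odds = 3/497.
Likelihood ratio of a positive result = 0.85/0.05 = 17.
Target odds: 0.8 ÷ 0.2 = 4.
Need (3/497) × 17ⁿ ≥ 4, i.e. 17ⁿ ≥ 1988/3.
17² = 289 falls short of 1988/3 but 17³ = 4913 reaches it, so n = 3.

3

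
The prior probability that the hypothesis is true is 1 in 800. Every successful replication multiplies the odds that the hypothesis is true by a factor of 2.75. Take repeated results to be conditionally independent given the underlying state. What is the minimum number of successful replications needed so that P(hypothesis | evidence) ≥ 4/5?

Prior odds = 0.00125/0.99875 = 1/799.
Likelihood ratio per successful replication = 2.75.
Target posterior odds = 0.8/0.2 = 4.
Require 2.75ⁿ ≥ 4 ÷ (1/799) = 3196.
2.75⁷ = 19487171/16384 falls short of 3196 but 2.75⁸ = 214358881/65536 reaches it, so n = 8.

8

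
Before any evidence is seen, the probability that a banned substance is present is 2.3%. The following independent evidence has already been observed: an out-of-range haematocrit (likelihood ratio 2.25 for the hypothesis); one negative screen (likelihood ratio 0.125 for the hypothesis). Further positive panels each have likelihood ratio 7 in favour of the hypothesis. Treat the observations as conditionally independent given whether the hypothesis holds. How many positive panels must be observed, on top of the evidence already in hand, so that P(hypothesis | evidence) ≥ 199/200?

Prior odds = 0.023/0.977 = 23/977.
Combined Bayes factor of the evidence already in hand = 2.25 × 0.125 = 0.28125.
Odds after that evidence = (23/977) × 0.28125 = 207/31264.
Target odds = 0.995/0.005 = 199.
Need 7ⁿ ≥ 199 ÷ (207/31264) = 6221536/207.
7⁵ = 16807 falls short of 6221536/207 but 7⁶ = 117649 reaches it, so n = 6.

6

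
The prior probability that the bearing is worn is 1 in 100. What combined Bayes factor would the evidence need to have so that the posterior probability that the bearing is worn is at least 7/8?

693

Prior odds = 0.01/0.99 = 1/99.
Target odds = 0.875/0.125 = 7.
Required Bayes factor = 7 ÷ (1/99) = 693.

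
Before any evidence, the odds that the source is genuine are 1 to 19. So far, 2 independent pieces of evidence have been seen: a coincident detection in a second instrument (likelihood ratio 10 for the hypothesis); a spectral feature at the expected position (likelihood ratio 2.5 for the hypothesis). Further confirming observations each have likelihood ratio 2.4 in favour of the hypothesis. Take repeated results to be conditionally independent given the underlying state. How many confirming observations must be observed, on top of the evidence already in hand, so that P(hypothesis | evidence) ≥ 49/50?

Prior odds = 1/19.
Combined Bayes factor of the evidence already in hand = 10 × 2.5 = 25.
Odds after that evidence = (1/19) × 25 = 25/19.
Target odds = 0.98/0.02 = 49.
Need 2.4ⁿ ≥ 49 ÷ (25/19) = 37.24.
2.4⁴ = 33.1776 falls short of 37.24 but 2.4⁵ = 79.62624 reaches it, so n = 5.

5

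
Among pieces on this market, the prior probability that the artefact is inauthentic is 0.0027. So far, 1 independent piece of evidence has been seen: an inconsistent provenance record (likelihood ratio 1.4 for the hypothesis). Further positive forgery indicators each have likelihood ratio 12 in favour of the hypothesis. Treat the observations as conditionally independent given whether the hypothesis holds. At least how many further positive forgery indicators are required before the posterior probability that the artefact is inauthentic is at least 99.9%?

Prior odds = 0.0027/0.9973 = 27/9973.
Bayes factor of the evidence already in hand = 1.4.
Odds after that evidence = (27/9973) × 1.4 = 189/49865.
Target odds = 0.999/0.001 = 999.
Need 12ⁿ ≥ 999 ÷ (189/49865) = 1845005/7.
12⁵ = 248832 falls short of 1845005/7 but 12⁶ = 2985984 reaches it, so n = 6.

6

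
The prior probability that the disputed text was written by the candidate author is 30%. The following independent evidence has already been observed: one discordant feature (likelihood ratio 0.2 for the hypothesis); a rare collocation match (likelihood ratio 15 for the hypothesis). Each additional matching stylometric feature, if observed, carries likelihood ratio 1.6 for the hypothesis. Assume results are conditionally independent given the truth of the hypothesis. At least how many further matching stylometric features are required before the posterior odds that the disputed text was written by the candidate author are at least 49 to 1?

Prior odds = 0.3/0.7 = 3/7.
Combined Bayes factor of the evidence already in hand = 0.2 × 15 = 3.
Odds after that evidence = (3/7) × 3 = 9/7.
Target odds = 49.
Need 1.6ⁿ ≥ 49 ÷ (9/7) = 343/9.
1.6⁷ = 2097152/78125 falls short of 343/9 but 1.6⁸ = 16777216/390625 reaches it, so n = 8.

8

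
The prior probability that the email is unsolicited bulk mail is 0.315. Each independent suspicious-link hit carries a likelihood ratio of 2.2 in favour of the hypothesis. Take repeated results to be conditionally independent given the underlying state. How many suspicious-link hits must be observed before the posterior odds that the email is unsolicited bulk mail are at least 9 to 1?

4

Prior odds: 0.315 ÷ 0.685 = 63/137.
Likelihood ratio per suspicious-link hit = 2.2.
Target odds = 9.
Require 2.2ⁿ ≥ 9 ÷ (63/137) = 137/7.
2.2³ = 10.648 falls short of 137/7 but 2.2⁴ = 23.4256 reaches it, so n = 4.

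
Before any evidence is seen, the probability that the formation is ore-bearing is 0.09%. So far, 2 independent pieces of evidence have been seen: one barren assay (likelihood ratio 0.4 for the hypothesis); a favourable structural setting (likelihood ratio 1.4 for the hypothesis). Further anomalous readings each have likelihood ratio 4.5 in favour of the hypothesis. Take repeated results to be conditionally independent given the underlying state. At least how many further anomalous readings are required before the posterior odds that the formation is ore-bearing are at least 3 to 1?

6

Prior odds = 0.0009/0.9991 = 9/9991.
Combined Bayes factor of the evidence already in hand = 0.4 × 1.4 = 0.56.
Odds after that evidence = (9/9991) × 0.56 = 126/249775.
Target odds = 3.
Need 4.5ⁿ ≥ 3 ÷ (126/249775) = 249775/42.
4.5⁵ = 1845.28125 falls short of 249775/42 but 4.5⁶ = 8303.765625 reaches it, so n = 6.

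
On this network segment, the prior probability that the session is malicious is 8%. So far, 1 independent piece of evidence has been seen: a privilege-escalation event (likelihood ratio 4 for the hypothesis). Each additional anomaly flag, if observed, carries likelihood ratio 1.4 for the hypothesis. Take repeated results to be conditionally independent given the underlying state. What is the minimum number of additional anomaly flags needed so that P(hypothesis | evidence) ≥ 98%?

Prior odds = 0.08/0.92 = 2/23.
Bayes factor of the evidence already in hand = 4.
Odds after that evidence = (2/23) × 4 = 8/23.
Target odds = 0.98/0.02 = 49.
Need 1.4ⁿ ≥ 49 ÷ (8/23) = 140.875.
1.4¹⁴ ≈111.12 falls short of 140.875 but 1.4¹⁵ ≈155.568 reaches it, so n = 15.

15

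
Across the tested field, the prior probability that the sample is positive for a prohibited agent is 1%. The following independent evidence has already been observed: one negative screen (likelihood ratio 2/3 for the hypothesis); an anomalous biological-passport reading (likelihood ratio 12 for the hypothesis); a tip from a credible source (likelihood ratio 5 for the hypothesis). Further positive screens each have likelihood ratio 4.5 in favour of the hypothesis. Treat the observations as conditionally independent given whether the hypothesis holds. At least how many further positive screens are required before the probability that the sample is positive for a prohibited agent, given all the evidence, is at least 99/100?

4

Prior odds = 0.01/0.99 = 1/99.
Combined Bayes factor of the evidence already in hand = (2/3) × 12 × 5 = 40.
Odds after that evidence = (1/99) × 40 = 40/99.
Target odds = 0.99/0.01 = 99.
Need 4.5ⁿ ≥ 99 ÷ (40/99) = 245.025.
4.5³ = 91.125 falls short of 245.025 but 4.5⁴ = 410.0625 reaches it, so n = 4.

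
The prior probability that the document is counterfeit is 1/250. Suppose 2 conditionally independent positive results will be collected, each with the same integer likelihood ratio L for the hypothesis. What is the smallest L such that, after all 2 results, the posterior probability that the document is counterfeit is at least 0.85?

38

Prior odds = 0.004/0.996 = 1/249.
Target odds = 0.85/0.15 = 17/3.
Need L² ≥ 17/3 ÷ (1/249) = 1411.
37² = 1369 < 1411 ≤ 1444 = 38², so L = 38.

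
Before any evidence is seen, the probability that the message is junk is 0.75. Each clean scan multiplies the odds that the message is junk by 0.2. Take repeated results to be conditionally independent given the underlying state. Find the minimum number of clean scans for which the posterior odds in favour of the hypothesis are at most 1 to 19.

3

Prior odds = 0.75/0.25 = 3.
Likelihood ratio per clean scan = 0.2.
Target odds = 1/19.
Need 3 × 0.2ⁿ ≤ 1/19, i.e. 0.2ⁿ ≤ 1/57.
0.2² = 0.04 is still above 1/57 but 0.2³ = 0.008 is at or below it, so n = 3.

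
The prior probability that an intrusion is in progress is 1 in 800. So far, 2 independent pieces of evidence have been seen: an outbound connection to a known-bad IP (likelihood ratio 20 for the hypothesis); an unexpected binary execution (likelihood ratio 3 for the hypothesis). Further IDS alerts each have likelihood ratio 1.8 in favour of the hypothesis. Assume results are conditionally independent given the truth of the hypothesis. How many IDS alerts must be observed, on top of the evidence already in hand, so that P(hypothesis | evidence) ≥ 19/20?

Prior odds = 0.00125/0.99875 = 1/799.
Combined Bayes factor of the evidence already in hand = 20 × 3 = 60.
Odds after that evidence = (1/799) × 60 = 60/799.
Target odds = 0.95/0.05 = 19.
Need 1.8ⁿ ≥ 19 ÷ (60/799) = 15181/60.
1.8⁹ = 387420489/1953125 falls short of 15181/60 but 1.8¹⁰ ≈357.047 reaches it, so n = 10.

10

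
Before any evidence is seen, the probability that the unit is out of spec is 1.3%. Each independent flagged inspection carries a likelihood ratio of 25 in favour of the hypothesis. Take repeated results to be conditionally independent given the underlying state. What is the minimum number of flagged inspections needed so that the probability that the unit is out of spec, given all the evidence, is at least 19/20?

Prior odds = 0.013/0.987 = 13/987.
Likelihood ratio per flagged inspection = 25.
Target posterior odds = 0.95/0.05 = 19.
Need (13/987) × 25ⁿ ≥ 19, i.e. 25ⁿ ≥ 18753/13.
25² = 625 falls short of 18753/13 but 25³ = 15625 reaches it, so n = 3.

3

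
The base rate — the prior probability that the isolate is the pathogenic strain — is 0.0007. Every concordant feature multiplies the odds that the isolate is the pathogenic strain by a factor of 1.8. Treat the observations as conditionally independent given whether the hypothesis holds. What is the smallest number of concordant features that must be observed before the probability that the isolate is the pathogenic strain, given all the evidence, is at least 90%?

17

Prior odds: 0.0007 ÷ 0.9993 = 7/9993.
Likelihood ratio per concordant feature = 1.8.
Target posterior odds = 0.9/0.1 = 9.
Need (7/9993) × 1.8ⁿ ≥ 9, i.e. 1.8ⁿ ≥ 89937/7.
1.8¹⁶ ≈12144 falls short of 89937/7 but 1.8¹⁷ ≈21859.1 reaches it, so n = 17.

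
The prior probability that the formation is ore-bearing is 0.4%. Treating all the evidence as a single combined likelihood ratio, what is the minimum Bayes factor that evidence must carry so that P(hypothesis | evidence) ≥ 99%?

24651

Prior odds = 0.004/0.996 = 1/249.
Target odds = 0.99/0.01 = 99.
Required Bayes factor = 99 ÷ (1/249) = 24651.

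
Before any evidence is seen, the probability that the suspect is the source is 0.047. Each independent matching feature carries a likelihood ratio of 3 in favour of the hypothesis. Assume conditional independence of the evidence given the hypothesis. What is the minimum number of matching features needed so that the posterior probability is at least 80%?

5

Prior odds = 0.047/0.953 = 47/953.
Likelihood ratio per matching feature = 3.
Target odds: 0.8 ÷ 0.2 = 4.
Require 3ⁿ ≥ 4 ÷ (47/953) = 3812/47.
3⁴ = 81 falls short of 3812/47 but 3⁵ = 243 reaches it, so n = 5.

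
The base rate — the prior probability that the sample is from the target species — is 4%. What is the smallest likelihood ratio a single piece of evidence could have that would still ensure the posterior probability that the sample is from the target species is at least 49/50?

1176

Prior odds = 0.04/0.96 = 1/24.
Target odds = 0.98/0.02 = 49.
Required Bayes factor = 49 ÷ (1/24) = 1176.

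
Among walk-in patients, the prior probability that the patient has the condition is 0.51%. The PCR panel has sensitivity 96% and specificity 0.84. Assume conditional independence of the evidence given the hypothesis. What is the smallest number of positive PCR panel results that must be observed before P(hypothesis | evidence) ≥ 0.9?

5

Prior odds: 0.0051 ÷ 0.9949 = 51/9949.
False-positive rate = 1 − 0.84 = 0.16; likelihood ratio of a positive = 0.96/0.16 = 6.
Target odds: 0.9 ÷ 0.1 = 9.
Require 6ⁿ ≥ 9 ÷ (51/9949) = 29847/17.
6⁴ = 1296 falls short of 29847/17 but 6⁵ = 7776 reaches it, so n = 5.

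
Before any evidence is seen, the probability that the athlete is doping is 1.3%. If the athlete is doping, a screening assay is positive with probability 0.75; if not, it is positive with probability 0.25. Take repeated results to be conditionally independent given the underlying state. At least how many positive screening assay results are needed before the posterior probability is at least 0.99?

9

Prior odds = 0.013/0.987 = 13/987.
Likelihood ratio of a positive = 0.75/0.25 = 3.
Target posterior odds = 0.99/0.01 = 99.
Need (13/987) × 3ⁿ ≥ 99, i.e. 3ⁿ ≥ 97713/13.
3⁸ = 6561 falls short of 97713/13 but 3⁹ = 19683 reaches it, so n = 9.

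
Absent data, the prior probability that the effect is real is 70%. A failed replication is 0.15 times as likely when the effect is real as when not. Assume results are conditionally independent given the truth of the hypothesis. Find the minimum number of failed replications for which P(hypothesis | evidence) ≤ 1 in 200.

Prior odds = 0.7/0.3 = 7/3.
Likelihood ratio per failed replication = 0.15.
Target posterior odds = 0.005/0.995 = 1/199.
Need (7/3) × 0.15ⁿ ≤ 1/199, i.e. 0.15ⁿ ≤ 3/1393.
0.15³ = 0.003375 is still above 3/1393 but 0.15⁴ = 81/160000 is at or below it, so n = 4.

4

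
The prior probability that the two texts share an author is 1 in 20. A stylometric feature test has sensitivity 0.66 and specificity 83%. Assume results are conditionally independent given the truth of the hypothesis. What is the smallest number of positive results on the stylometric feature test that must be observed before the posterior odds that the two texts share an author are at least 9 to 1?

Prior odds = 0.05/0.95 = 1/19.
False-positive rate = 1 − 0.83 = 0.17; likelihood ratio of a positive = 0.66/0.17 = 66/17.
Target odds = 9.
Need (1/19) × (66/17)ⁿ ≥ 9, i.e. (66/17)ⁿ ≥ 171.
(66/17)³ = 287496/4913 falls short of 171 but (66/17)⁴ = 18974736/83521 reaches it, so n = 4.

4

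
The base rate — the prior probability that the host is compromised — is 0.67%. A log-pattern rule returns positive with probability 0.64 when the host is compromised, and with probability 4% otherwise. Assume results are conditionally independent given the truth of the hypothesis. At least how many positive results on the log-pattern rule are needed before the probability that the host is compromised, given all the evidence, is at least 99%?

4

Prior odds: 0.0067 ÷ 0.9933 = 67/9933.
Likelihood ratio of a positive result = 0.64/0.04 = 16.
Target posterior odds = 0.99/0.01 = 99.
Need (67/9933) × 16ⁿ ≥ 99, i.e. 16ⁿ ≥ 983367/67.
16³ = 4096 falls short of 983367/67 but 16⁴ = 65536 reaches it, so n = 4.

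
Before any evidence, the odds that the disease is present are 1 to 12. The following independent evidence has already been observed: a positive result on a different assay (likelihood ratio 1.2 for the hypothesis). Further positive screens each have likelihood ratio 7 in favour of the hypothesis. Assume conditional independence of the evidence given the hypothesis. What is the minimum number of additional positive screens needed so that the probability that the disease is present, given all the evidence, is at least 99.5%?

4

Prior odds = 1/12.
Bayes factor of the evidence already in hand = 1.2.
Odds after that evidence = (1/12) × 1.2 = 0.1.
Target odds = 0.995/0.005 = 199.
Need 7ⁿ ≥ 199 ÷ 0.1 = 1990.
7³ = 343 falls short of 1990 but 7⁴ = 2401 reaches it, so n = 4.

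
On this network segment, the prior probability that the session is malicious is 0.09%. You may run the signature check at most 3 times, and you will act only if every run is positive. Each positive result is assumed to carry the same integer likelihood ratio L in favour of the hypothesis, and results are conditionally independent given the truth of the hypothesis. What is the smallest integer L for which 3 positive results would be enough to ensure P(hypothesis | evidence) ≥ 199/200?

61

Prior odds = 0.0009/0.9991 = 9/9991.
Target odds = 0.995/0.005 = 199.
Need L³ ≥ 199 ÷ (9/9991) = 1988209/9.
60³ = 216000 < 1988209/9 ≤ 226981 = 61³, so L = 61.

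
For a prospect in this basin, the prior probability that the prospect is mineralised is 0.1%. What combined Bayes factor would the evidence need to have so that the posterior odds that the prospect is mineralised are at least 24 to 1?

Prior odds = 0.001/0.999 = 1/999.
Target odds = 24.
Required Bayes factor = 24 ÷ (1/999) = 23976.

23976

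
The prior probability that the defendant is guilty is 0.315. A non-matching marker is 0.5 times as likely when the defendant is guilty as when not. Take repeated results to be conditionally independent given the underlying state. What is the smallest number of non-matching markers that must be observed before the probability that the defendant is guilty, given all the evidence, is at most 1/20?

Prior odds: 0.315 ÷ 0.685 = 63/137.
Likelihood ratio per non-matching marker = 0.5.
Target posterior odds = 0.05/0.95 = 1/19.
Require 0.5ⁿ ≤ 1/19 ÷ (63/137) = 137/1197.
0.5³ = 0.125 is still above 137/1197 but 0.5⁴ = 0.0625 is at or below it, so n = 4.

4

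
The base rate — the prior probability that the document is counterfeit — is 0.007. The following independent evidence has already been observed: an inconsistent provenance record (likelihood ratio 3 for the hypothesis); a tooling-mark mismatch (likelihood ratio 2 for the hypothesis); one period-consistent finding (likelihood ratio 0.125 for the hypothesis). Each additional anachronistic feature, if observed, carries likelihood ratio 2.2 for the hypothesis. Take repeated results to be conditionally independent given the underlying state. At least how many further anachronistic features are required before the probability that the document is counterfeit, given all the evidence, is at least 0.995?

14

Prior odds = 0.007/0.993 = 7/993.
Combined Bayes factor of the evidence already in hand = 3 × 2 × 0.125 = 0.75.
Odds after that evidence = (7/993) × 0.75 = 7/1324.
Target odds = 0.995/0.005 = 199.
Need 2.2ⁿ ≥ 199 ÷ (7/1324) = 263476/7.
2.2¹³ ≈28281 falls short of 263476/7 but 2.2¹⁴ ≈62218.2 reaches it, so n = 14.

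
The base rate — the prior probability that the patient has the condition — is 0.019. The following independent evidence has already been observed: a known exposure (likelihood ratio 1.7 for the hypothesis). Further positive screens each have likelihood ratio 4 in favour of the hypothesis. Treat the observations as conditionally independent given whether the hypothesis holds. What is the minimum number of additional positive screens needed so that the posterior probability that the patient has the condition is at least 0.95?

Prior odds = 0.019/0.981 = 19/981.
Bayes factor of the evidence already in hand = 1.7.
Odds after that evidence = (19/981) × 1.7 = 323/9810.
Target odds = 0.95/0.05 = 19.
Need 4ⁿ ≥ 19 ÷ (323/9810) = 9810/17.
4⁴ = 256 falls short of 9810/17 but 4⁵ = 1024 reaches it, so n = 5.

5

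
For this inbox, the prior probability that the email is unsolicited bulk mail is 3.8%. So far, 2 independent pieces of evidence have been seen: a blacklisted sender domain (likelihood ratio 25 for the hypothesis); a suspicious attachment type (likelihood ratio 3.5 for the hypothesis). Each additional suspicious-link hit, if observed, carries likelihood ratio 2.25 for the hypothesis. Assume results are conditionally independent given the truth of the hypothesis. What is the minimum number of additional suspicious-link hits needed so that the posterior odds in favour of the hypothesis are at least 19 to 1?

3

Prior odds = 0.038/0.962 = 19/481.
Combined Bayes factor of the evidence already in hand = 25 × 3.5 = 87.5.
Odds after that evidence = (19/481) × 87.5 = 3325/962.
Target odds = 19.
Need 2.25ⁿ ≥ 19 ÷ (3325/962) = 962/175.
2.25² = 5.0625 falls short of 962/175 but 2.25³ = 11.390625 reaches it, so n = 3.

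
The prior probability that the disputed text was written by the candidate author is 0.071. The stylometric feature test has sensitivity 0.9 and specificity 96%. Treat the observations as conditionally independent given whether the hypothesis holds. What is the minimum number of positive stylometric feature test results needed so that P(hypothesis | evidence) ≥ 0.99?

Prior odds: 0.071 ÷ 0.929 = 71/929.
False-positive rate = 1 − 0.96 = 0.04; likelihood ratio of a positive = 0.9/0.04 = 22.5.
Target posterior odds = 0.99/0.01 = 99.
Need (71/929) × 22.5ⁿ ≥ 99, i.e. 22.5ⁿ ≥ 91971/71.
22.5² = 506.25 falls short of 91971/71 but 22.5³ = 11390.625 reaches it, so n = 3.

3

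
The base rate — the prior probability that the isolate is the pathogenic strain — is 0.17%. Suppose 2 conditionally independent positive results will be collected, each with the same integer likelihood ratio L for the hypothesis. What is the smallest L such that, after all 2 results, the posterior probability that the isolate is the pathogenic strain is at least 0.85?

58

Prior odds = 0.0017/0.9983 = 17/9983.
Target odds = 0.85/0.15 = 17/3.
Need L² ≥ 17/3 ÷ (17/9983) = 9983/3.
57² = 3249 < 9983/3 ≤ 3364 = 58², so L = 58.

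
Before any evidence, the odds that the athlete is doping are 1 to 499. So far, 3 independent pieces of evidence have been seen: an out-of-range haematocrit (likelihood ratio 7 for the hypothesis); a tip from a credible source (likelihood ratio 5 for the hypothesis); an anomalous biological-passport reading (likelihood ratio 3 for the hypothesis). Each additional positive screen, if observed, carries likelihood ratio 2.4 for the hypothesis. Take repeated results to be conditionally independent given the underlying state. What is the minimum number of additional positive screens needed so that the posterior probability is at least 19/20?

6

Prior odds = 1/499.
Combined Bayes factor of the evidence already in hand = 7 × 5 × 3 = 105.
Odds after that evidence = (1/499) × 105 = 105/499.
Target odds = 0.95/0.05 = 19.
Need 2.4ⁿ ≥ 19 ÷ (105/499) = 9481/105.
2.4⁵ = 79.62624 falls short of 9481/105 but 2.4⁶ = 2985984/15625 reaches it, so n = 6.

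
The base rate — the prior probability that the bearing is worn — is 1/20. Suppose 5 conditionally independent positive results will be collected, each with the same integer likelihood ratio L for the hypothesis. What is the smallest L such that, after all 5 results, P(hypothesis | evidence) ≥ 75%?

Prior odds = 0.05/0.95 = 1/19.
Target odds = 0.75/0.25 = 3.
Need L⁵ ≥ 3 ÷ (1/19) = 57.
2⁵ = 32 < 57 ≤ 243 = 3⁵, so L = 3.

3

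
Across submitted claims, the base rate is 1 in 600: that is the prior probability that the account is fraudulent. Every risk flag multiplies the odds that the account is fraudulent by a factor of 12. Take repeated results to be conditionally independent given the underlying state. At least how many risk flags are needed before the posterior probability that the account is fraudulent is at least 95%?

4

Prior odds: (1/600) ÷ (599/600) = 1/599.
Likelihood ratio per risk flag = 12.
Target odds: 0.95 ÷ 0.05 = 19.
Require 12ⁿ ≥ 19 ÷ (1/599) = 11381.
12³ = 1728 falls short of 11381 but 12⁴ = 20736 reaches it, so n = 4.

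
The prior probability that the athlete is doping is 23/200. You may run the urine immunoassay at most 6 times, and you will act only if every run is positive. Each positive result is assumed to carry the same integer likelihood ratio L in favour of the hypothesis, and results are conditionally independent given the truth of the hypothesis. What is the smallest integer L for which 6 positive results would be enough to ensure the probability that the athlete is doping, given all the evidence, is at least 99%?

Prior odds = 0.115/0.885 = 23/177.
Target odds = 0.99/0.01 = 99.
Need L⁶ ≥ 99 ÷ (23/177) = 17523/23.
3⁶ = 729 < 17523/23 ≤ 4096 = 4⁶, so L = 4.

4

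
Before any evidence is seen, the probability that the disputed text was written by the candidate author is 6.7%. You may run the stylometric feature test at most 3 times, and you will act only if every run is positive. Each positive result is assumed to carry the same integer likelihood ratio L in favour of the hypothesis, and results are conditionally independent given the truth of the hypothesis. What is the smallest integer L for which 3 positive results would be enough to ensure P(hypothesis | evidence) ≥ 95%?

Prior odds = 0.067/0.933 = 67/933.
Target odds = 0.95/0.05 = 19.
Need L³ ≥ 19 ÷ (67/933) = 17727/67.
6³ = 216 < 17727/67 ≤ 343 = 7³, so L = 7.

7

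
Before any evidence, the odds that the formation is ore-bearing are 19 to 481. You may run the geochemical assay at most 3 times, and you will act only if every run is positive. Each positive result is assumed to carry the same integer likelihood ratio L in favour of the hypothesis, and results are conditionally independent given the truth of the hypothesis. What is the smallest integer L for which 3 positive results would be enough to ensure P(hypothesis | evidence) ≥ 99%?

14

Prior odds = 19/481.
Target odds = 0.99/0.01 = 99.
Need L³ ≥ 99 ÷ (19/481) = 47619/19.
13³ = 2197 < 47619/19 ≤ 2744 = 14³, so L = 14.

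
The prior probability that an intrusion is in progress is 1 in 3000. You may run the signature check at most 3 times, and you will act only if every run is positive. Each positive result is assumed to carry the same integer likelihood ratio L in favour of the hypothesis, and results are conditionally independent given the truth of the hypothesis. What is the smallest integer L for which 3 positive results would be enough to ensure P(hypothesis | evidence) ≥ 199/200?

85

Prior odds = (1/3000)/(2999/3000) = 1/2999.
Target odds = 0.995/0.005 = 199.
Need L³ ≥ 199 ÷ (1/2999) = 596801.
84³ = 592704 < 596801 ≤ 614125 = 85³, so L = 85.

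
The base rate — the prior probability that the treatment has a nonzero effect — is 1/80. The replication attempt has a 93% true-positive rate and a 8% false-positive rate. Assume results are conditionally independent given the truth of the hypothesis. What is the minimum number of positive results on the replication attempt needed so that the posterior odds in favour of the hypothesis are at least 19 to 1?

Prior odds: 0.0125 ÷ 0.9875 = 1/79.
Likelihood ratio of a positive result = 0.93/0.08 = 11.625.
Target odds = 19.
Need (1/79) × 11.625ⁿ ≥ 19, i.e. 11.625ⁿ ≥ 1501.
11.625² = 135.140625 falls short of 1501 but 11.625³ = 804357/512 reaches it, so n = 3.

3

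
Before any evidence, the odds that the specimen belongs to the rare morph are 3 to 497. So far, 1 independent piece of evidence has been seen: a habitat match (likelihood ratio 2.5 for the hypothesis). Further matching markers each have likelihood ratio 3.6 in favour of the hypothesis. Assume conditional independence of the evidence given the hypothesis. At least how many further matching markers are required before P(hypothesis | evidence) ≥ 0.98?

Prior odds = 3/497.
Bayes factor of the evidence already in hand = 2.5.
Odds after that evidence = (3/497) × 2.5 = 15/994.
Target odds = 0.98/0.02 = 49.
Need 3.6ⁿ ≥ 49 ÷ (15/994) = 48706/15.
3.6⁶ = 34012224/15625 falls short of 48706/15 but 3.6⁷ = 612220032/78125 reaches it, so n = 7.

7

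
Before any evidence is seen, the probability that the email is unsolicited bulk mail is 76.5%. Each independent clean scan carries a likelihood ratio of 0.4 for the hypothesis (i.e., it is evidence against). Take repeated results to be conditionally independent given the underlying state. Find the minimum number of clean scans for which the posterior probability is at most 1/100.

7

Prior odds = 0.765/0.235 = 153/47.
Likelihood ratio per clean scan = 0.4.
Target odds: 0.01 ÷ 0.99 = 1/99.
Require 0.4ⁿ ≤ 1/99 ÷ (153/47) = 47/15147.
0.4⁶ = 64/15625 is still above 47/15147 but 0.4⁷ = 128/78125 is at or below it, so n = 7.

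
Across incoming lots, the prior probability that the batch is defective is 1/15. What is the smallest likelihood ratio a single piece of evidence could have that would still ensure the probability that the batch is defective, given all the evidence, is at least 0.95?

266

Prior odds = (1/15)/(14/15) = 1/14.
Target odds = 0.95/0.05 = 19.
Required Bayes factor = 19 ÷ (1/14) = 266.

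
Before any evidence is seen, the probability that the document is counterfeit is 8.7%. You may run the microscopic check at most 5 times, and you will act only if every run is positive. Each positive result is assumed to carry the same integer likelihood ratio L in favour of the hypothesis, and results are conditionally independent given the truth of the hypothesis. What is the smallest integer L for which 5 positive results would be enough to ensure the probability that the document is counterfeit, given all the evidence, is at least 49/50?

Prior odds = 0.087/0.913 = 87/913.
Target odds = 0.98/0.02 = 49.
Need L⁵ ≥ 49 ÷ (87/913) = 44737/87.
3⁵ = 243 < 44737/87 ≤ 1024 = 4⁵, so L = 4.

4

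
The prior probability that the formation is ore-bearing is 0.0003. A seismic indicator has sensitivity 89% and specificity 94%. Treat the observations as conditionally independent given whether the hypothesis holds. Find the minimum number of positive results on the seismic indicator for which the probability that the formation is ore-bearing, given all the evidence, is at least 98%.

Prior odds = 0.0003/0.9997 = 3/9997.
False-positive rate = 1 − 0.94 = 0.06; likelihood ratio of a positive = 0.89/0.06 = 89/6.
Target posterior odds = 0.98/0.02 = 49.
Need (3/9997) × (89/6)ⁿ ≥ 49, i.e. (89/6)ⁿ ≥ 489853/3.
(89/6)⁴ = 62742241/1296 falls short of 489853/3 but (89/6)⁵ ≈718115 reaches it, so n = 5.

5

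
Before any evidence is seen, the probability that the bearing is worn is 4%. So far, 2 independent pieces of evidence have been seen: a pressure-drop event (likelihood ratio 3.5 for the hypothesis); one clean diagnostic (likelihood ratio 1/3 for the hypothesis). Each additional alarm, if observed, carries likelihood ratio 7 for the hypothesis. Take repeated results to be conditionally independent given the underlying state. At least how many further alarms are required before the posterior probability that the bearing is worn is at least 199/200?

Prior odds = 0.04/0.96 = 1/24.
Combined Bayes factor of the evidence already in hand = 3.5 × (1/3) = 7/6.
Odds after that evidence = (1/24) × 7/6 = 7/144.
Target odds = 0.995/0.005 = 199.
Need 7ⁿ ≥ 199 ÷ (7/144) = 28656/7.
7⁴ = 2401 falls short of 28656/7 but 7⁵ = 16807 reaches it, so n = 5.

5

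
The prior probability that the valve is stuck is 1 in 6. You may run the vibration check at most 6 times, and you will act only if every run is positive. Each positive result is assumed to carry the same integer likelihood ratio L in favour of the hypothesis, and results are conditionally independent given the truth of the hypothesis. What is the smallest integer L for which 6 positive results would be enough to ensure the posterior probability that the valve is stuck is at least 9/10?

Prior odds = (1/6)/(5/6) = 0.2.
Target odds = 0.9/0.1 = 9.
Need L⁶ ≥ 9 ÷ 0.2 = 45.
1⁶ = 1 < 45 ≤ 64 = 2⁶, so L = 2.

2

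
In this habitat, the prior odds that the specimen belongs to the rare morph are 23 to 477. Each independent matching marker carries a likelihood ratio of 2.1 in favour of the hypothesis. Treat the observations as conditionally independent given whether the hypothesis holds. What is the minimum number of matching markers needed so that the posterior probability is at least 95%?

Prior odds = 23/477.
Likelihood ratio per matching marker = 2.1.
Target posterior odds = 0.95/0.05 = 19.
Need (23/477) × 2.1ⁿ ≥ 19, i.e. 2.1ⁿ ≥ 9063/23.
2.1⁸ ≈378.229 falls short of 9063/23 but 2.1⁹ ≈794.28 reaches it, so n = 9.

9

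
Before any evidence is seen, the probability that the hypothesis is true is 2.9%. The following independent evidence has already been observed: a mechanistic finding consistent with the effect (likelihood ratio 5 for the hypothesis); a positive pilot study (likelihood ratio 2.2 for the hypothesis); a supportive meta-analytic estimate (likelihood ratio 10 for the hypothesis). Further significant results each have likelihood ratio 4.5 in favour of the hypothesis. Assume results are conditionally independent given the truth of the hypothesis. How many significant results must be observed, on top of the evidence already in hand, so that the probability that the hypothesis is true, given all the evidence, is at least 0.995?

Prior odds = 0.029/0.971 = 29/971.
Combined Bayes factor of the evidence already in hand = 5 × 2.2 × 10 = 110.
Odds after that evidence = (29/971) × 110 = 3190/971.
Target odds = 0.995/0.005 = 199.
Need 4.5ⁿ ≥ 199 ÷ (3190/971) = 193229/3190.
4.5² = 20.25 falls short of 193229/3190 but 4.5³ = 91.125 reaches it, so n = 3.

3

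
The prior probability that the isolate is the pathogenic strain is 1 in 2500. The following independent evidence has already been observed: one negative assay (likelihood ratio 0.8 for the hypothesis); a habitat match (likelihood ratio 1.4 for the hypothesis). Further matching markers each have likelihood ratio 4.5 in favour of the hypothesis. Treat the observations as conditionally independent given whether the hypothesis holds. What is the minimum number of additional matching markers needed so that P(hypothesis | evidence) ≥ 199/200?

Prior odds = 0.0004/0.9996 = 1/2499.
Combined Bayes factor of the evidence already in hand = 0.8 × 1.4 = 1.12.
Odds after that evidence = (1/2499) × 1.12 = 4/8925.
Target odds = 0.995/0.005 = 199.
Need 4.5ⁿ ≥ 199 ÷ (4/8925) = 444018.75.
4.5⁸ = 43046721/256 falls short of 444018.75 but 4.5⁹ = 387420489/512 reaches it, so n = 9.

9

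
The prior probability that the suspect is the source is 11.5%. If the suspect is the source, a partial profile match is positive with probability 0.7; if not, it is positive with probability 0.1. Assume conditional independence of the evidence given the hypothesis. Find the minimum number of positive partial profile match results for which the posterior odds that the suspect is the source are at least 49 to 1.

4

Prior odds: 0.115 ÷ 0.885 = 23/177.
Likelihood ratio of a positive = 0.7/0.1 = 7.
Target odds = 49.
Need (23/177) × 7ⁿ ≥ 49, i.e. 7ⁿ ≥ 8673/23.
7³ = 343 falls short of 8673/23 but 7⁴ = 2401 reaches it, so n = 4.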